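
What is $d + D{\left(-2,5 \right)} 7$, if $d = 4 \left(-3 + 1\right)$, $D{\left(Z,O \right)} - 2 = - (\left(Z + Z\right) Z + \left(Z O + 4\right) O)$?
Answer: $160$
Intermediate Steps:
$D{\left(Z,O \right)} = 2 - 2 Z^{2} - O \left(4 + O Z\right)$ ($D{\left(Z,O \right)} = 2 - \left(\left(Z + Z\right) Z + \left(Z O + 4\right) O\right) = 2 - \left(2 Z Z + \left(O Z + 4\right) O\right) = 2 - \left(2 Z^{2} + \left(4 + O Z\right) O\right) = 2 - \left(2 Z^{2} + O \left(4 + O Z\right)\right) = 2 - 2 Z^{2} - O \left(4 + O Z\right)$)
$d = -8$ ($d = 4 \left(-2\right) = -8$)
$d + D{\left(-2,5 \right)} 7 = -8 + \left(2 - 20 - 2 \left(-2\right)^{2} - - 2 \cdot 5^{2}\right) 7 = -8 + \left(2 - 20 - 8 - \left(-2\right) 25\right) 7 = -8 + \left(2 - 20 - 8 + 50\right) 7 = -8 + 24 \cdot 7 = -8 + 168 = 160$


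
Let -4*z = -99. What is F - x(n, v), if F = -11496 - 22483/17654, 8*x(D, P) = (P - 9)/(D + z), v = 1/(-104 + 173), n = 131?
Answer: -1246455594427/108413214 ≈ -11497.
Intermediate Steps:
z = 99/4 (z = -¼*(-99) = 99/4 ≈ 24.750)
v = 1/69 ≈ 0.014493
x(D, P) = (-9 + P)/(8*(99/4 + D)) (x(D, P) = ((P - 9)/(D + 99/4))/8 = ((-9 + P)/(99/4 + D))/8 = (-9 + P)/(8*(99/4 + D)))
F = -202972867/17654 (F = -11496 - 22483/17654 = -202972867/17654 ≈ -11497.)
F - x(n, v) = -202972867/17654 - (-9 + 1/69)/(2*(99 + 4*131)) = -202972867/17654 - (-620)/(2*(99 + 524)*69) = -202972867/17654 - (-620)/(2*623*69) = -202972867/17654 - 1*(-310/42987) = -202972867/17654 + 310/42987 = -1246455594427/108413214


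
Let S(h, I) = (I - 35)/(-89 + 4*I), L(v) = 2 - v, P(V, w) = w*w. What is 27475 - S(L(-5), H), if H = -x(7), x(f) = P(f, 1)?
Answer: 851713/31 ≈ 27475.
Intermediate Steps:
P(V, w) = w²
x(f) = 1 (x(f) = 1² = 1)
H = -1 (H = -1*1 = -1)
S(h, I) = (-35 + I)/(-89 + 4*I)
27475 - S(L(-5), H) = 27475 - (-35 - 1)/(-89 + 4*(-1)) = 27475 - (-36)/(-89 - 4) = 27475 - (-36)/(-93) = 27475 - (-1)*(-36)/93 = 27475 - 1*12/31 = 27475 - 12/31 = 851713/31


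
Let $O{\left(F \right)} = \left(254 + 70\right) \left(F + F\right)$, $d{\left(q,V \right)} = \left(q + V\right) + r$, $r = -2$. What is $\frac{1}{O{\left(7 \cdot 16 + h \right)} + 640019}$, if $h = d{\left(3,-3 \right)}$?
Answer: $\frac{1}{711299} \approx 1.4059 \cdot 10^{-6}$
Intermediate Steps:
$d{\left(q,V \right)} = -2 + V + q$ ($d{\left(q,V \right)} = \left(q + V\right) - 2 = \left(V + q\right) - 2 = -2 + V + q$)
$h = -2$ ($h = -2 - 3 + 3 = -2$)
$O{\left(F \right)} = 648 F$ ($O{\left(F \right)} = 324 \cdot 2 F = 648 F$)
$\frac{1}{O{\left(7 \cdot 16 + h \right)} + 640019} = \frac{1}{648 \left(7 \cdot 16 - 2\right) + 640019} = \frac{1}{648 \left(112 - 2\right) + 640019} = \frac{1}{648 \cdot 110 + 640019} = \frac{1}{71280 + 640019} = \frac{1}{711299}$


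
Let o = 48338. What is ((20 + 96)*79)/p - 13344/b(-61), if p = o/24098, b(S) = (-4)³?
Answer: 230912545/48338 ≈ 4777.0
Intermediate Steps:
b(S) = -64
p = 24169/12049 (p = 48338/24098 = 48338*(1/24098) = 24169/12049 ≈ 2.0059)
((20 + 96)*79)/p - 13344/b(-61) = ((20 + 96)*79)/(24169/12049) - 13344/(-64) = (116*79)*(12049/24169) - 13344*(-1/64) = 9164*(12049/24169) + 417/2 = 110417036/24169 + 417/2 = 230912545/48338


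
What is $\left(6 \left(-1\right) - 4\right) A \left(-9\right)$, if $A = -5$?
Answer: $-450$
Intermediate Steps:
$\left(6 \left(-1\right) - 4\right) A \left(-9\right) = \left(6 \left(-1\right) - 4\right) \left(-5\right) \left(-9\right) = \left(-6 - 4\right) \left(-5\right) \left(-9\right) = \left(-10\right) \left(-5\right) \left(-9\right) = 50 \left(-9\right) = -450$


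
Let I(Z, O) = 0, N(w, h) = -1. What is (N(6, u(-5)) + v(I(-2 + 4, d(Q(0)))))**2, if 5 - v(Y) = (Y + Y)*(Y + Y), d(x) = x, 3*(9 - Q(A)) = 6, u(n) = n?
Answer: 16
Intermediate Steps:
Q(A) = 7 (Q(A) = 9 - 1/3*6 = 9 - 2 = 7)
v(Y) = 5 - 4*Y**2 (v(Y) = 5 - (Y + Y)*(Y + Y) = 5 - 2*Y*2*Y = 5 - 4*Y**2)
(N(6, u(-5)) + v(I(-2 + 4, d(Q(0)))))**2 = (-1 + (5 - 4*0**2))**2 = (-1 + (5 - 4*0))**2 = (-1 + (5 + 0))**2 = (-1 + 5)**2 = 4**2 = 16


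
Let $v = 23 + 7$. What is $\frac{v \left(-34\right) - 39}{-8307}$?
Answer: $\frac{353}{2769} \approx 0.12748$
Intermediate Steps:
$v = 30$
$\frac{v \left(-34\right) - 39}{-8307} = \frac{30 \left(-34\right) - 39}{-8307} = \left(-1020 - 39\right) \left(- \frac{1}{8307}\right) = \left(-1059\right) \left(- \frac{1}{8307}\right) = \frac{353}{2769}$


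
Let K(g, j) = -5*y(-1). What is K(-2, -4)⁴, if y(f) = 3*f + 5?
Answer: 10000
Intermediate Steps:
y(f) = 5 + 3*f
K(g, j) = -10 (K(g, j) = -5*(5 + 3*(-1)) = -5*(5 - 3) = -5*2 = -10)
K(-2, -4)⁴ = (-10)⁴ = 10000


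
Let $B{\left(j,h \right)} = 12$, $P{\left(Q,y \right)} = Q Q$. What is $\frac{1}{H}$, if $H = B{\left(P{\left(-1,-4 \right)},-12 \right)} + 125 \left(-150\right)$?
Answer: $- \frac{1}{18738} \approx -5.3367 \cdot 10^{-5}$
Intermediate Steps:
$P{\left(Q,y \right)} = Q^{2}$
$H = -18738$ ($H = 12 + 125 \left(-150\right) = 12 - 18750 = -18738$)
$\frac{1}{H} = \frac{1}{-18738} = - \frac{1}{18738}$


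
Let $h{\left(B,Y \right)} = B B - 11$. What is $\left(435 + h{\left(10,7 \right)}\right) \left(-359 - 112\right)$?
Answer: $-246804$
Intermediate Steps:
$h{\left(B,Y \right)} = -11 + B^{2}$ ($h{\left(B,Y \right)} = B^{2} - 11 = -11 + B^{2}$)
$\left(435 + h{\left(10,7 \right)}\right) \left(-359 - 112\right) = \left(435 - \left(11 - 10^{2}\right)\right) \left(-359 - 112\right) = \left(435 + \left(-11 + 100\right)\right) \left(-471\right) = \left(435 + 89\right) \left(-471\right) = 524 \left(-471\right) = -246804$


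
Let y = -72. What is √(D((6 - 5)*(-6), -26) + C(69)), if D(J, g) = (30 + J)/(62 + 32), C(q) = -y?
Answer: 2*√39903/47 ≈ 8.5003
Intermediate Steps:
C(q) = 72 (C(q) = -1*(-72) = 72)
D(J, g) = 15/47 + J/94 (D(J, g) = (30 + J)/94 = (30 + J)*(1/94) = 15/47 + J/94)
√(D((6 - 5)*(-6), -26) + C(69)) = √((15/47 + ((6 - 5)*(-6))/94) + 72) = √((15/47 + (1*(-6))/94) + 72) = √((15/47 + (1/94)*(-6)) + 72) = √((15/47 - 3/47) + 72) = √(12/47 + 72) = √(3396/47) = 2*√39903/47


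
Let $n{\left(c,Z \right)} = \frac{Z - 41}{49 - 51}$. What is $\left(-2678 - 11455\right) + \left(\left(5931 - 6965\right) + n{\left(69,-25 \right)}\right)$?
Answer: $-15134$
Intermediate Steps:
$n{\left(c,Z \right)} = \frac{41}{2} - \frac{Z}{2}$ ($n{\left(c,Z \right)} = \frac{-41 + Z}{-2} = \left(-41 + Z\right) \left(- \frac{1}{2}\right) = \frac{41}{2} - \frac{Z}{2}$)
$\left(-2678 - 11455\right) + \left(\left(5931 - 6965\right) + n{\left(69,-25 \right)}\right) = \left(-2678 - 11455\right) + \left(\left(5931 - 6965\right) + \left(\frac{41}{2} - - \frac{25}{2}\right)\right) = -14133 + \left(-1034 + \left(\frac{41}{2} + \frac{25}{2}\right)\right) = -14133 + \left(-1034 + 33\right) = -14133 - 1001 = -15134$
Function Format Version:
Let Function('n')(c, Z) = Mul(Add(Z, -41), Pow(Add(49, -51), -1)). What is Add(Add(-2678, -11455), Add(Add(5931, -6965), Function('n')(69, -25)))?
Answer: -15134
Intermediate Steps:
Function('n')(c, Z) = Add(Rational(41, 2), Mul(Rational(-1, 2), Z)) (Function('n')(c, Z) = Mul(Add(-41, Z), Pow(-2, -1)) = Mul(Add(-41, Z), Rational(-1, 2)) = Add(Rational(41, 2), Mul(Rational(-1, 2), Z)))
Add(Add(-2678, -11455), Add(Add(5931, -6965), Function('n')(69, -25))) = Add(Add(-2678, -11455), Add(Add(5931, -6965), Add(Rational(41, 2), Mul(Rational(-1, 2), -25)))) = Add(-14133, Add(-1034, Add(Rational(41, 2), Rational(25, 2)))) = Add(-14133, Add(-1034, 33)) = Add(-14133, -1001) = -15134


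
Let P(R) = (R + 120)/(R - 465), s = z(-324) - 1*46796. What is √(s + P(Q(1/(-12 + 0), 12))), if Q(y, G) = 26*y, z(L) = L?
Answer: I*√370214821801/2803 ≈ 217.07*I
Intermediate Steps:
s = -47120 (s = -324 - 1*46796 = -324 - 46796 = -47120)
P(R) = (120 + R)/(-465 + R)
√(s + P(Q(1/(-12 + 0), 12))) = √(-47120 + (120 + 26/(-12 + 0))/(-465 + 26/(-12 + 0))) = √(-47120 + (120 + 26/(-12))/(-465 + 26/(-12))) = √(-47120 + (120 + 26*(-1/12))/(-465 + 26*(-1/12))) = √(-47120 + (120 - 13/6)/(-465 - 13/6)) = √(-47120 + (707/6)/(-2803/6)) = √(-47120 - 6/2803*707/6) = √(-47120 - 707/2803) = √(-132078067/2803) = I*√370214821801/2803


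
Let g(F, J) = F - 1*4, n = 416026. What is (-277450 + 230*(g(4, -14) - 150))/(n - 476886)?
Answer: 1835/358 ≈ 5.1257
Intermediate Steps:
g(F, J) = -4 + F (g(F, J) = F - 4 = -4 + F)
(-277450 + 230*(g(4, -14) - 150))/(n - 476886) = (-277450 + 230*((-4 + 4) - 150))/(416026 - 476886) = (-277450 + 230*(0 - 150))/(-60860) = (-277450 + 230*(-150))*(-1/60860) = (-277450 - 34500)*(-1/60860) = -311950*(-1/60860) = 1835/358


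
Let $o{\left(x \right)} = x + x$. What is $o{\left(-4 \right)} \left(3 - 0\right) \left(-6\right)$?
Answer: $144$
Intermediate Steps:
$o{\left(x \right)} = 2 x$
$o{\left(-4 \right)} \left(3 - 0\right) \left(-6\right) = 2 \left(-4\right) \left(3 - 0\right) \left(-6\right) = - 8 \left(3 + 0\right) \left(-6\right) = \left(-8\right) 3 \left(-6\right) = \left(-24\right) \left(-6\right) = 144$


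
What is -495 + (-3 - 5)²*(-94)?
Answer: -6511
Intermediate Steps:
-495 + (-3 - 5)²*(-94) = -495 + (-8)²*(-94) = -495 + 64*(-94) = -495 - 6016 = -6511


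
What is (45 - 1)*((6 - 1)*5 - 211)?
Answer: -8184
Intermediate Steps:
(45 - 1)*((6 - 1)*5 - 211) = 44*(5*5 - 211) = 44*(25 - 211) = 44*(-186) = -8184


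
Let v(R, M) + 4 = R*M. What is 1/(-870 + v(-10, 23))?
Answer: -1/1104 ≈ -0.00090580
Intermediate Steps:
v(R, M) = -4 + M*R (v(R, M) = -4 + R*M = -4 + M*R)
1/(-870 + v(-10, 23)) = 1/(-870 + (-4 + 23*(-10))) = 1/(-870 + (-4 - 230)) = 1/(-870 - 234) = 1/(-1104) = -1/1104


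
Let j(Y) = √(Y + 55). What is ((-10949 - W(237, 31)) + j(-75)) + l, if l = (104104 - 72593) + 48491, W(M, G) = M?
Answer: 68816 + 2*I*√5 ≈ 68816.0 + 4.4721*I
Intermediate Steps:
j(Y) = √(55 + Y)
l = 80002 (l = 31511 + 48491 = 80002)
((-10949 - W(237, 31)) + j(-75)) + l = ((-10949 - 1*237) + √(55 - 75)) + 80002 = ((-10949 - 237) + √(-20)) + 80002 = (-11186 + 2*I*√5) + 80002 = 68816 + 2*I*√5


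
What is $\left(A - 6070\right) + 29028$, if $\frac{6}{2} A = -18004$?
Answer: $\frac{50870}{3} \approx 16957.0$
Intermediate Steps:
$A = - \frac{18004}{3}$ ($A = \frac{1}{3} \left(-18004\right) = - \frac{18004}{3} \approx -6001.3$)
$\left(A - 6070\right) + 29028 = \left(- \frac{18004}{3} - 6070\right) + 29028 = - \frac{36214}{3} + 29028 = \frac{50870}{3}$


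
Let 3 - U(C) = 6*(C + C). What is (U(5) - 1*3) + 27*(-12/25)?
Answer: -1824/25 ≈ -72.960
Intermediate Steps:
U(C) = 3 - 12*C (U(C) = 3 - 6*(C + C) = 3 - 6*2*C = 3 - 12*C)
(U(5) - 1*3) + 27*(-12/25) = ((3 - 12*5) - 1*3) + 27*(-12/25) = ((3 - 60) - 3) + 27*(-12*1/25) = (-57 - 3) + 27*(-12/25) = -60 - 324/25 = -1824/25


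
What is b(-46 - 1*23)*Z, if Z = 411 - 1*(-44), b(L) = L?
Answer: -31395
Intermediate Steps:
Z = 455 (Z = 411 + 44 = 455)
b(-46 - 1*23)*Z = (-46 - 1*23)*455 = (-46 - 23)*455 = -69*455 = -31395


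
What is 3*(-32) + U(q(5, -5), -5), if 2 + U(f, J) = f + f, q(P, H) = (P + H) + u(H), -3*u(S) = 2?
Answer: -298/3 ≈ -99.333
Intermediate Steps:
u(S) = -2/3 (u(S) = -1/3*2 = -2/3)
q(P, H) = -2/3 + H + P (q(P, H) = (P + H) - 2/3 = (H + P) - 2/3 = -2/3 + H + P)
U(f, J) = -2 + 2*f (U(f, J) = -2 + (f + f) = -2 + 2*f)
3*(-32) + U(q(5, -5), -5) = 3*(-32) + (-2 + 2*(-2/3 - 5 + 5)) = -96 + (-2 + 2*(-2/3)) = -96 + (-2 - 4/3) = -96 - 10/3 = -298/3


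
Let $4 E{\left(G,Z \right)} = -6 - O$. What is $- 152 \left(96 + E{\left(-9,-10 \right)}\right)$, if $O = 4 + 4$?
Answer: $-14060$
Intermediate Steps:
$O = 8$
$E{\left(G,Z \right)} = - \frac{7}{2}$ ($E{\left(G,Z \right)} = \frac{-6 - 8}{4} = \frac{1}{4} \left(-14\right) = - \frac{7}{2}$)
$- 152 \left(96 + E{\left(-9,-10 \right)}\right) = - 152 \left(96 - \frac{7}{2}\right) = \left(-152\right) \frac{185}{2} = -14060$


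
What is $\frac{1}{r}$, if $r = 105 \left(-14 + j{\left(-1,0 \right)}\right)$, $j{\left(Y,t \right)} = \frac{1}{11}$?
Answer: $- \frac{11}{16065} \approx -0.00068472$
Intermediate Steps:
$j{\left(Y,t \right)} = \frac{1}{11}$
$r = - \frac{16065}{11}$ ($r = 105 \left(-14 + \frac{1}{11}\right) = 105 \left(- \frac{153}{11}\right) = - \frac{16065}{11} \approx -1460.5$)
$\frac{1}{r} = \frac{1}{- \frac{16065}{11}} = - \frac{11}{16065}$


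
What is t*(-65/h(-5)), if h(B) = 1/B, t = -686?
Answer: -222950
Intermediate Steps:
t*(-65/h(-5)) = -(-44590)/(1/(-5)) = -(-44590)/(-1/5) = -(-44590)*(-5) = -686*325 = -222950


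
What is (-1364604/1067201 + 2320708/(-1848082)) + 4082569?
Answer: 4025971803206456211/986137479241 ≈ 4.0826e+6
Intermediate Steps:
(-1364604/1067201 + 2320708/(-1848082)) + 4082569 = (-1364604*1/1067201 + 2320708*(-1/1848082)) + 4082569 = (-1364604/1067201 - 1160354/924041) + 4082569 = -2499280993918/986137479241 + 4082569 = 4025971803206456211/986137479241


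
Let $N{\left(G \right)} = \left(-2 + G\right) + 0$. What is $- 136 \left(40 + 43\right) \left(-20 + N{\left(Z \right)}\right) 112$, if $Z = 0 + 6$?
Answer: $20228096$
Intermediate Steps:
$Z = 6$
$N{\left(G \right)} = -2 + G$
$- 136 \left(40 + 43\right) \left(-20 + N{\left(Z \right)}\right) 112 = - 136 \left(40 + 43\right) \left(-20 + \left(-2 + 6\right)\right) 112 = - 136 \cdot 83 \left(-20 + 4\right) 112 = - 136 \cdot 83 \left(-16\right) 112 = \left(-136\right) \left(-1328\right) 112 = 180608 \cdot 112 = 20228096$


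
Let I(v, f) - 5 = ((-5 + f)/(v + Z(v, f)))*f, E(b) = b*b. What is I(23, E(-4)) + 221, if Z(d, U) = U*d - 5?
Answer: 43706/193 ≈ 226.46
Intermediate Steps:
Z(d, U) = -5 + U*d
E(b) = b²
I(v, f) = 5 + f*(-5 + f)/(-5 + v + f*v) (I(v, f) = 5 + ((-5 + f)/(v + (-5 + f*v)))*f = 5 + ((-5 + f)/(-5 + v + f*v))*f = 5 + f*(-5 + f)/(-5 + v + f*v))
I(23, E(-4)) + 221 = (-25 + ((-4)²)² - 5*(-4)² + 5*23 + 5*(-4)²*23)/(-5 + 23 + (-4)²*23) + 221 = (-25 + 16² - 5*16 + 115 + 5*16*23)/(-5 + 23 + 16*23) + 221 = (-25 + 256 - 80 + 115 + 1840)/(-5 + 23 + 368) + 221 = 2106/386 + 221 = (1/386)*2106 + 221 = 1053/193 + 221 = 43706/193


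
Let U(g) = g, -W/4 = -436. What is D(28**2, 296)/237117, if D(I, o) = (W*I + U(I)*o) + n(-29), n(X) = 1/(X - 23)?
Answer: 83166719/12330084 ≈ 6.7450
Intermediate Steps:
W = 1744 (W = -4*(-436) = 1744)
n(X) = 1/(-23 + X)
D(I, o) = -1/52 + 1744*I + I*o (D(I, o) = (1744*I + I*o) + 1/(-23 - 29) = (1744*I + I*o) + 1/(-52) = (1744*I + I*o) - 1/52 = -1/52 + 1744*I + I*o)
D(28**2, 296)/237117 = (-1/52 + 1744*28**2 + 28**2*296)/237117 = (-1/52 + 1744*784 + 784*296)*(1/237117) = (-1/52 + 1367296 + 232064)*(1/237117) = (83166719/52)*(1/237117) = 83166719/12330084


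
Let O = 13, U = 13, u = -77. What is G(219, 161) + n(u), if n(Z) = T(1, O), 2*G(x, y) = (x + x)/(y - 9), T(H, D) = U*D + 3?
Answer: 26363/152 ≈ 173.44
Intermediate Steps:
T(H, D) = 3 + 13*D (T(H, D) = 13*D + 3 = 3 + 13*D)
G(x, y) = x/(-9 + y) (G(x, y) = ((x + x)/(y - 9))/2 = ((2*x)/(-9 + y))/2 = (2*x/(-9 + y))/2 = x/(-9 + y))
n(Z) = 172 (n(Z) = 3 + 13*13 = 3 + 169 = 172)
G(219, 161) + n(u) = 219/(-9 + 161) + 172 = 219/152 + 172 = 26363/152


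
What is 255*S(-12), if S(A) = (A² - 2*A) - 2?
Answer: 42330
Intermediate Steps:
S(A) = -2 + A² - 2*A
255*S(-12) = 255*(-2 + (-12)² - 2*(-12)) = 255*(-2 + 144 + 24) = 255*166 = 42330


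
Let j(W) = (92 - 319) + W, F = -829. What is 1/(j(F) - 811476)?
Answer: -1/812532 ≈ -1.2307e-6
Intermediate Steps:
j(W) = -227 + W
1/(j(F) - 811476) = 1/((-227 - 829) - 811476) = 1/(-1056 - 811476) = 1/(-812532) = -1/812532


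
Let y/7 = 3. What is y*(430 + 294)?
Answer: 15204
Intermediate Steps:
y = 21 (y = 7*3 = 21)
y*(430 + 294) = 21*(430 + 294) = 21*724 = 15204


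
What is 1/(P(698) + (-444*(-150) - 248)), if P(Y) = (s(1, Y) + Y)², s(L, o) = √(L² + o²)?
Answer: 1040761/133710559841 - 1396*√487205/133710559841 ≈ 4.9624e-7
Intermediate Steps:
P(Y) = (Y + √(1 + Y²))² (P(Y) = (√(1² + Y²) + Y)² = (√(1 + Y²) + Y)² = (Y + √(1 + Y²))²)
1/(P(698) + (-444*(-150) - 248)) = 1/((698 + √(1 + 698²))² + (-444*(-150) - 248)) = 1/((698 + √(1 + 487204))² + (66600 - 248)) = 1/((698 + √487205)² + 66352) = 1/(66352 + (698 + √487205)²)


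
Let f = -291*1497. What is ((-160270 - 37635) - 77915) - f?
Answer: 159807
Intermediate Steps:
f = -435627
((-160270 - 37635) - 77915) - f = ((-160270 - 37635) - 77915) - 1*(-435627) = (-197905 - 77915) + 435627 = -275820 + 435627 = 159807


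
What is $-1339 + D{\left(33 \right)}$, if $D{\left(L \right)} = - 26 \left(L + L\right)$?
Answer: $-3055$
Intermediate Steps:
$D{\left(L \right)} = - 52 L$ ($D{\left(L \right)} = - 26 \cdot 2 L = - 52 L$)
$-1339 + D{\left(33 \right)} = -1339 - 1716 = -3055$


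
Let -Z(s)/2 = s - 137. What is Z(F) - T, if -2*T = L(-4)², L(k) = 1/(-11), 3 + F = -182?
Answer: 155849/242 ≈ 644.00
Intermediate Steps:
F = -185 (F = -3 - 182 = -185)
Z(s) = 274 - 2*s (Z(s) = -2*(s - 137) = -2*(-137 + s) = 274 - 2*s)
L(k) = -1/11
T = -1/242 (T = -(-1/11)²/2 = -½*1/121 = -1/242 ≈ -0.0041322)
Z(F) - T = (274 - 2*(-185)) - 1*(-1/242) = (274 + 370) + 1/242 = 644 + 1/242 = 155849/242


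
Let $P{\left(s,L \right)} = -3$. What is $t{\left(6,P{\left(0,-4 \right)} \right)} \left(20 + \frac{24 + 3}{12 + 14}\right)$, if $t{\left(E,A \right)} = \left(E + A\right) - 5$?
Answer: $- \frac{547}{13} \approx -42.077$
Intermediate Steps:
$t{\left(E,A \right)} = -5 + A + E$ ($t{\left(E,A \right)} = \left(A + E\right) - 5 = -5 + A + E$)
$t{\left(6,P{\left(0,-4 \right)} \right)} \left(20 + \frac{24 + 3}{12 + 14}\right) = \left(-5 - 3 + 6\right) \left(20 + \frac{24 + 3}{12 + 14}\right) = - 2 \left(20 + \frac{27}{26}\right) = \left(-2\right) \frac{547}{26} = - \frac{547}{13}$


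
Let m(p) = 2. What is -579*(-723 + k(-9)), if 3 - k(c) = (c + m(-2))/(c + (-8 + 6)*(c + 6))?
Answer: 418231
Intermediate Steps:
k(c) = 3 - (2 + c)/(-12 - c) (k(c) = 3 - (c + 2)/(c + (-8 + 6)*(c + 6)) = 3 - (2 + c)/(c - 2*(6 + c)) = 3 - (2 + c)/(c + (-12 - 2*c)) = 3 - (2 + c)/(-12 - c))
-579*(-723 + k(-9)) = -579*(-723 + 2*(19 + 2*(-9))/(12 - 9)) = -579*(-723 + 2*(19 - 18)/3) = -579*(-723 + 2*(⅓)*1) = -579*(-723 + ⅔) = -579*(-2167/3) = 418231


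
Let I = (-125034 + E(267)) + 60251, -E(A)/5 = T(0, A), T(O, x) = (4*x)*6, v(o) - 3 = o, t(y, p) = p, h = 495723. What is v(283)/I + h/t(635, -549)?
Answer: -15999181681/17718609 ≈ -902.96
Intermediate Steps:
v(o) = 3 + o
T(O, x) = 24*x
E(A) = -120*A
I = -96823 (I = (-125034 - 120*267) + 60251 = (-125034 - 32040) + 60251 = -157074 + 60251 = -96823)
v(283)/I + h/t(635, -549) = (3 + 283)/(-96823) + 495723/(-549) = 286*(-1/96823) + 495723*(-1/549) = -286/96823 - 165241/183 = -15999181681/17718609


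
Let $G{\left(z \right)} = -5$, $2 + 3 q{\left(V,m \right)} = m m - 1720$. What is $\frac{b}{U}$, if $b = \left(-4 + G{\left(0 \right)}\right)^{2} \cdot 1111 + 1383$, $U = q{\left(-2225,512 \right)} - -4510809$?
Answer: $\frac{274122}{13792849} \approx 0.019874$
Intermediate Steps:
$q{\left(V,m \right)} = -574 + \frac{m^{2}}{3}$ ($q{\left(V,m \right)} = - \frac{2}{3} + \frac{m m - 1720}{3} = - \frac{2}{3} + \frac{m^{2} - 1720}{3} = - \frac{2}{3} + \frac{-1720 + m^{2}}{3} = - \frac{2}{3} + \left(- \frac{1720}{3} + \frac{m^{2}}{3}\right) = -574 + \frac{m^{2}}{3}$)
$U = \frac{13792849}{3}$ ($U = \left(-574 + \frac{512^{2}}{3}\right) - -4510809 = \left(-574 + \frac{1}{3} \cdot 262144\right) + 4510809 = \left(-574 + \frac{262144}{3}\right) + 4510809 = \frac{260422}{3} + 4510809 = \frac{13792849}{3} \approx 4.5976 \cdot 10^{6}$)
$b = 91374$ ($b = \left(-4 - 5\right)^{2} \cdot 1111 + 1383 = \left(-9\right)^{2} \cdot 1111 + 1383 = 81 \cdot 1111 + 1383 = 89991 + 1383 = 91374$)
$\frac{b}{U} = \frac{91374}{\frac{13792849}{3}} = 91374 \cdot \frac{3}{13792849} = \frac{274122}{13792849}$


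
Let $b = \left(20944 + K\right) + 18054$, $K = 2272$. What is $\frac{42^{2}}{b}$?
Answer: $\frac{882}{20635} \approx 0.042743$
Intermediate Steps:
$b = 41270$ ($b = \left(20944 + 2272\right) + 18054 = 23216 + 18054 = 41270$)
$\frac{42^{2}}{b} = \frac{42^{2}}{41270} = 1764 \cdot \frac{1}{41270} = \frac{882}{20635}$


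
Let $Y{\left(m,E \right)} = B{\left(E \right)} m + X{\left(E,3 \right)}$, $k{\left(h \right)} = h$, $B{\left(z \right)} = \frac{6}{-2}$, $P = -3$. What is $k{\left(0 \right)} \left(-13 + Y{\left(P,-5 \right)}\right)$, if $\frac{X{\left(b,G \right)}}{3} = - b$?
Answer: $0$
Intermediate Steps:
$X{\left(b,G \right)} = - 3 b$ ($X{\left(b,G \right)} = 3 \left(- b\right) = - 3 b$)
$B{\left(z \right)} = -3$ ($B{\left(z \right)} = 6 \left(- \frac{1}{2}\right) = -3$)
$Y{\left(m,E \right)} = - 3 E - 3 m$ ($Y{\left(m,E \right)} = - 3 m - 3 E = - 3 E - 3 m$)
$k{\left(0 \right)} \left(-13 + Y{\left(P,-5 \right)}\right) = 0 \left(-13 - -24\right) = 0 \left(-13 + \left(15 + 9\right)\right) = 0 \left(-13 + 24\right) = 0 \cdot 11 = 0$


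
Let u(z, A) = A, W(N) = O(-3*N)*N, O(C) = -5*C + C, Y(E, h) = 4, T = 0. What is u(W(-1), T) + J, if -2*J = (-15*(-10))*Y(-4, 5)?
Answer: -300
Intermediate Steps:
O(C) = -4*C
J = -300 (J = -(-15*(-10))*4/2 = -75*4 = -1/2*600 = -300)
W(N) = 12*N**2 (W(N) = (-(-12)*N)*N = (12*N)*N = 12*N**2)
u(W(-1), T) + J = 0 - 300 = -300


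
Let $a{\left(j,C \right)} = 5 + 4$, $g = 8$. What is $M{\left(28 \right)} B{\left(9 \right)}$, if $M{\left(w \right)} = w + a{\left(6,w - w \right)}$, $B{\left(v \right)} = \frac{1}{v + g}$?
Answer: $\frac{37}{17} \approx 2.1765$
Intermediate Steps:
$B{\left(v \right)} = \frac{1}{8 + v}$ ($B{\left(v \right)} = \frac{1}{v + 8} = \frac{1}{8 + v}$)
$a{\left(j,C \right)} = 9$
$M{\left(w \right)} = 9 + w$ ($M{\left(w \right)} = w + 9 = 9 + w$)
$M{\left(28 \right)} B{\left(9 \right)} = \frac{9 + 28}{8 + 9} = \frac{37}{17}$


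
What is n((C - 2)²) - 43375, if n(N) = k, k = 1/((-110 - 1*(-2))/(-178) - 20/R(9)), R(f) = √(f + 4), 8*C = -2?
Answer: -67892576489/1565246 - 39605*√13/782623 ≈ -43375.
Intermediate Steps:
C = -¼ (C = (⅛)*(-2) = -¼ ≈ -0.25000)
R(f) = √(4 + f)
k = 1/(54/89 - 20*√13/13) (k = 1/((-110 - 1*(-2))/(-178) - 20/√(4 + 9)) = 1/((-110 + 2)*(-1/178) - 20*√13/13) = 1/(-108*(-1/178) - 20*√13/13) = 1/(54/89 - 20*√13/13) ≈ -0.20242)
n(N) = -31239/1565246 - 39605*√13/782623
n((C - 2)²) - 43375 = (-31239/1565246 - 39605*√13/782623) - 43375 = -67892576489/1565246 - 39605*√13/782623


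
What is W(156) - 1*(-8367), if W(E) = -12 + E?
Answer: 8511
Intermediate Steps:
W(156) - 1*(-8367) = (-12 + 156) - 1*(-8367) = 144 + 8367 = 8511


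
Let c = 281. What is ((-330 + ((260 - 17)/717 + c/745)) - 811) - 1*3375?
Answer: -803968876/178055 ≈ -4515.3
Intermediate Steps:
((-330 + ((260 - 17)/717 + c/745)) - 811) - 1*3375 = ((-330 + ((260 - 17)/717 + 281/745)) - 811) - 1*3375 = ((-330 + (243*(1/717) + 281*(1/745))) - 811) - 3375 = ((-330 + (81/239 + 281/745)) - 811) - 3375 = ((-330 + 127504/178055) - 811) - 3375 = (-58630646/178055 - 811) - 3375 = -203033251/178055 - 3375 = -803968876/178055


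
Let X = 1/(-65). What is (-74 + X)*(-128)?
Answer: 615808/65 ≈ 9474.0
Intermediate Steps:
X = -1/65 ≈ -0.015385
(-74 + X)*(-128) = (-74 - 1/65)*(-128) = -4811/65*(-128) = 615808/65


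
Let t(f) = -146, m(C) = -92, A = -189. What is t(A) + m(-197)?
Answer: -238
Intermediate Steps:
t(A) + m(-197) = -146 - 92 = -238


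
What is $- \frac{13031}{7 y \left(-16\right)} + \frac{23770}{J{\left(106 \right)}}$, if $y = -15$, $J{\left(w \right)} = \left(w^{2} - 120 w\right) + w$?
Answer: $- \frac{28945159}{1157520} \approx -25.006$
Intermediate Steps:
$J{\left(w \right)} = w^{2} - 119 w$
$- \frac{13031}{7 y \left(-16\right)} + \frac{23770}{J{\left(106 \right)}} = - \frac{13031}{7 \left(-15\right) \left(-16\right)} + \frac{23770}{106 \left(-119 + 106\right)} = - \frac{13031}{\left(-105\right) \left(-16\right)} + \frac{23770}{106 \left(-13\right)} = - \frac{13031}{1680} + \frac{23770}{-1378} = \left(-13031\right) \frac{1}{1680} + 23770 \left(- \frac{1}{1378}\right) = - \frac{13031}{1680} - \frac{11885}{689} = - \frac{28945159}{1157520}$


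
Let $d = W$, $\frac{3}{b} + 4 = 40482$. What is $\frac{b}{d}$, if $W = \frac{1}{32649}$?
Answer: $\frac{97947}{40478} \approx 2.4198$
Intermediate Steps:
$b = \frac{3}{40478}$ ($b = \frac{3}{-4 + 40482} = \frac{3}{40478} \approx 7.4114 \cdot 10^{-5}$)
$W = \frac{1}{32649} \approx 3.0629 \cdot 10^{-5}$
$d = \frac{1}{32649} \approx 3.0629 \cdot 10^{-5}$
$\frac{b}{d} = \frac{3 \frac{1}{\frac{1}{32649}}}{40478} = \frac{3}{40478} \cdot 32649 = \frac{97947}{40478}$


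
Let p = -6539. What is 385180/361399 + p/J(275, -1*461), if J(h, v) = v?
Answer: 2540756041/166604939 ≈ 15.250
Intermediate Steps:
385180/361399 + p/J(275, -1*461) = 385180/361399 - 6539/((-1*461)) = 385180*(1/361399) - 6539/(-461) = 385180/361399 - 6539*(-1/461) = 385180/361399 + 6539/461 = 2540756041/166604939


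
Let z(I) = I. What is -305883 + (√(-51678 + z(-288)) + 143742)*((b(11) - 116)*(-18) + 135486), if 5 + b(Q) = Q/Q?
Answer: 19785205449 + 412938*I*√5774 ≈ 1.9785e+10 + 3.1378e+7*I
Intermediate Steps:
b(Q) = -4 (b(Q) = -5 + Q/Q = -5 + 1 = -4)
-305883 + (√(-51678 + z(-288)) + 143742)*((b(11) - 116)*(-18) + 135486) = -305883 + (√(-51678 - 288) + 143742)*((-4 - 116)*(-18) + 135486) = -305883 + (√(-51966) + 143742)*(-120*(-18) + 135486) = -305883 + (3*I*√5774 + 143742)*(2160 + 135486) = -305883 + (143742 + 3*I*√5774)*137646 = -305883 + (19785511332 + 412938*I*√5774) = 19785205449 + 412938*I*√5774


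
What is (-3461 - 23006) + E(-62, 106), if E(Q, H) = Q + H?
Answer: -26423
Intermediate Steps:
E(Q, H) = H + Q
(-3461 - 23006) + E(-62, 106) = (-3461 - 23006) + (106 - 62) = -26467 + 44 = -26423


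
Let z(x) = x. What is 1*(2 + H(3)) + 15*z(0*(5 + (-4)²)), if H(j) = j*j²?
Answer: 29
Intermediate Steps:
H(j) = j³
1*(2 + H(3)) + 15*z(0*(5 + (-4)²)) = 1*(2 + 3³) + 15*(0*(5 + (-4)²)) = 1*(2 + 27) + 15*(0*(5 + 16)) = 1*29 + 15*(0*21) = 29 + 15*0 = 29 + 0 = 29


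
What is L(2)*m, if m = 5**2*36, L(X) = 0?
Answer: 0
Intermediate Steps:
m = 900 (m = 25*36 = 900)
L(2)*m = 0*900 = 0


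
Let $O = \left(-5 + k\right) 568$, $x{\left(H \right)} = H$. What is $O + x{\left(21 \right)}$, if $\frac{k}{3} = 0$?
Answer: $-2819$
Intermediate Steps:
$k = 0$ ($k = 3 \cdot 0 = 0$)
$O = -2840$ ($O = \left(-5 + 0\right) 568 = \left(-5\right) 568 = -2840$)
$O + x{\left(21 \right)} = -2840 + 21 = -2819$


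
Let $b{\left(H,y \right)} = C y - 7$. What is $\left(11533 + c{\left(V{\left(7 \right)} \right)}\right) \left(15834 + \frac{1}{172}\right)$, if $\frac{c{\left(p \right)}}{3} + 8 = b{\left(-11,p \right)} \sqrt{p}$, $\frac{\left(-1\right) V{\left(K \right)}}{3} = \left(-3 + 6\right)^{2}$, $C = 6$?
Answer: $\frac{31344174541}{172} - \frac{4142365929 i \sqrt{3}}{172} \approx 1.8223 \cdot 10^{8} - 4.1714 \cdot 10^{7} i$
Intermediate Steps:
$b{\left(H,y \right)} = -7 + 6 y$ ($b{\left(H,y \right)} = 6 y - 7 = -7 + 6 y$)
$V{\left(K \right)} = -27$ ($V{\left(K \right)} = - 3 \left(-3 + 6\right)^{2} = - 3 \cdot 3^{2} = \left(-3\right) 9 = -27$)
$c{\left(p \right)} = -24 + 3 \sqrt{p} \left(-7 + 6 p\right)$ ($c{\left(p \right)} = -24 + 3 \left(-7 + 6 p\right) \sqrt{p} = -24 + 3 \sqrt{p} \left(-7 + 6 p\right)$)
$\left(11533 + c{\left(V{\left(7 \right)} \right)}\right) \left(15834 + \frac{1}{172}\right) = \left(11533 - \left(24 - 3 \sqrt{-27} \left(-7 + 6 \left(-27\right)\right)\right)\right) \left(15834 + \frac{1}{172}\right) = \left(11533 - \left(24 - 3 \cdot 3 i \sqrt{3} \left(-7 - 162\right)\right)\right) \left(15834 + \frac{1}{172}\right) = \left(11533 - \left(24 - 3 \cdot 3 i \sqrt{3} \left(-169\right)\right)\right) \frac{2723449}{172} = \left(11533 - \left(24 + 1521 i \sqrt{3}\right)\right) \frac{2723449}{172} = \left(11509 - 1521 i \sqrt{3}\right) \frac{2723449}{172} = \frac{31344174541}{172} - \frac{4142365929 i \sqrt{3}}{172}$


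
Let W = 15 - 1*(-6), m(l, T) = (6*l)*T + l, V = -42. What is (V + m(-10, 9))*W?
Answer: -12432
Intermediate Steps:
m(l, T) = l + 6*T*l (m(l, T) = 6*T*l + l = l + 6*T*l)
W = 21 (W = 15 + 6 = 21)
(V + m(-10, 9))*W = (-42 - 10*(1 + 6*9))*21 = (-42 - 10*(1 + 54))*21 = (-42 - 10*55)*21 = (-42 - 550)*21 = -592*21 = -12432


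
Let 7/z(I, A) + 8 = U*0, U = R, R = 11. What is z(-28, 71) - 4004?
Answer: -32039/8 ≈ -4004.9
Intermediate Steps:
U = 11
z(I, A) = -7/8 (z(I, A) = 7/(-8 + 11*0) = 7/(-8 + 0) = 7/(-8) = 7*(-1/8) = -7/8)
z(-28, 71) - 4004 = -7/8 - 4004 = -32039/8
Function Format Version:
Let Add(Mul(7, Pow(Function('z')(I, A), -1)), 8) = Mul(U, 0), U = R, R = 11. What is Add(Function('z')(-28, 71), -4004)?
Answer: Rational(-32039, 8) ≈ -4004.9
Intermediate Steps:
U = 11
Function('z')(I, A) = Rational(-7, 8) (Function('z')(I, A) = Mul(7, Pow(Add(-8, Mul(11, 0)), -1)) = Mul(7, Pow(Add(-8, 0), -1)) = Mul(7, Pow(-8, -1)) = Mul(7, Rational(-1, 8)) = Rational(-7, 8))
Add(Function('z')(-28, 71), -4004) = Add(Rational(-7, 8), -4004) = Rational(-32039, 8)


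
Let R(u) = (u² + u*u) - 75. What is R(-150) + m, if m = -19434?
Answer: 25491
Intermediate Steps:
R(u) = -75 + 2*u² (R(u) = (u² + u²) - 75 = 2*u² - 75 = -75 + 2*u²)
R(-150) + m = (-75 + 2*(-150)²) - 19434 = (-75 + 2*22500) - 19434 = (-75 + 45000) - 19434 = 44925 - 19434 = 25491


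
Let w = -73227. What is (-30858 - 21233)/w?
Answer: 52091/73227 ≈ 0.71136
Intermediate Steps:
(-30858 - 21233)/w = (-30858 - 21233)/(-73227) = -52091*(-1/73227) = 52091/73227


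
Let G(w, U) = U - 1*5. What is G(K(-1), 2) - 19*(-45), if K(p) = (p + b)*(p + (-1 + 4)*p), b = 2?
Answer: 852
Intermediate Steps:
K(p) = 4*p*(2 + p) (K(p) = (p + 2)*(p + (-1 + 4)*p) = (2 + p)*(p + 3*p) = (2 + p)*(4*p) = 4*p*(2 + p))
G(w, U) = -5 + U (G(w, U) = U - 5 = -5 + U)
G(K(-1), 2) - 19*(-45) = (-5 + 2) - 19*(-45) = -3 + 855 = 852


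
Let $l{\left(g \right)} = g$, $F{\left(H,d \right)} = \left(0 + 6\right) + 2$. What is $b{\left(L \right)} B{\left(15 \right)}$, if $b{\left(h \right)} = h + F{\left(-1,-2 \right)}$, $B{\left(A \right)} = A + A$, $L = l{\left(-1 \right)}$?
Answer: $210$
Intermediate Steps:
$F{\left(H,d \right)} = 8$ ($F{\left(H,d \right)} = 6 + 2 = 8$)
$L = -1$
$B{\left(A \right)} = 2 A$
$b{\left(h \right)} = 8 + h$ ($b{\left(h \right)} = h + 8 = 8 + h$)
$b{\left(L \right)} B{\left(15 \right)} = \left(8 - 1\right) 2 \cdot 15 = 7 \cdot 30 = 210$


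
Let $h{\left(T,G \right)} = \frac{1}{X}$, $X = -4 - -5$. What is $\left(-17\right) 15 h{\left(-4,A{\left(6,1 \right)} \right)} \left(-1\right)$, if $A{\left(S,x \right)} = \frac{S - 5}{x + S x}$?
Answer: $255$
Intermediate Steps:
$A{\left(S,x \right)} = \frac{-5 + S}{x + S x}$
$X = 1$ ($X = -4 + 5 = 1$)
$h{\left(T,G \right)} = 1$ ($h{\left(T,G \right)} = 1^{-1} = 1$)
$\left(-17\right) 15 h{\left(-4,A{\left(6,1 \right)} \right)} \left(-1\right) = \left(-17\right) 15 \cdot 1 \left(-1\right) = \left(-255\right) \left(-1\right) = 255$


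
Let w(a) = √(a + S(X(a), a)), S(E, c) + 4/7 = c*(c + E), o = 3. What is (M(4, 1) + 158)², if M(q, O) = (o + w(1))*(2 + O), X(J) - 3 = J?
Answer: 195565/7 + 1002*√266/7 ≈ 30272.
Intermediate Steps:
X(J) = 3 + J
S(E, c) = -4/7 + c*(E + c) (S(E, c) = -4/7 + c*(c + E) = -4/7 + c*(E + c))
w(a) = √(-4/7 + a + a² + a*(3 + a)) (w(a) = √(a + (-4/7 + a² + (3 + a)*a)) = √(a + (-4/7 + a² + a*(3 + a))) = √(-4/7 + a + a² + a*(3 + a)))
M(q, O) = (2 + O)*(3 + √266/7) (M(q, O) = (3 + √(-28 + 98*1² + 196*1)/7)*(2 + O) = (3 + √(-28 + 98*1 + 196)/7)*(2 + O) = (3 + √(-28 + 98 + 196)/7)*(2 + O) = (3 + √266/7)*(2 + O) = (2 + O)*(3 + √266/7))
(M(4, 1) + 158)² = ((6 + 3*1 + 2*√266/7 + (⅐)*1*√266) + 158)² = ((6 + 3 + 2*√266/7 + √266/7) + 158)² = ((9 + 3*√266/7) + 158)² = (167 + 3*√266/7)²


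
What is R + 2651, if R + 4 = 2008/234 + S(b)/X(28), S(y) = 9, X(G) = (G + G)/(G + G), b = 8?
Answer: 311756/117 ≈ 2664.6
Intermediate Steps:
X(G) = 1 (X(G) = (2*G)/((2*G)) = (2*G)*(1/(2*G)) = 1)
R = 1589/117 (R = -4 + (2008/234 + 9/1) = -4 + (2008*(1/234) + 9*1) = -4 + (1004/117 + 9) = -4 + 2057/117 = 1589/117 ≈ 13.581)
R + 2651 = 1589/117 + 2651 = 311756/117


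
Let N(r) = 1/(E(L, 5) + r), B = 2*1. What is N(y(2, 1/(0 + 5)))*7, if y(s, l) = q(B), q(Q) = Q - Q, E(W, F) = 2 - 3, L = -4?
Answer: -7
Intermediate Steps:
B = 2
E(W, F) = -1
q(Q) = 0
y(s, l) = 0
N(r) = 1/(-1 + r)
N(y(2, 1/(0 + 5)))*7 = 7/(-1 + 0) = 7/(-1) = -1*7 = -7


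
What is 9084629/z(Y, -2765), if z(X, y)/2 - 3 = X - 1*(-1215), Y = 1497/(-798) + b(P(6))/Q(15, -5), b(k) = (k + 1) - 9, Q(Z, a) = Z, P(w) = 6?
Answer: 18123834855/4851803 ≈ 3735.5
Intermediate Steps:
b(k) = -8 + k (b(k) = (1 + k) - 9 = -8 + k)
Y = -8017/3990 (Y = 1497/(-798) + (-8 + 6)/15 = 1497*(-1/798) - 2*1/15 = -499/266 - 2/15 = -8017/3990 ≈ -2.0093)
z(X, y) = 2436 + 2*X (z(X, y) = 6 + 2*(X - 1*(-1215)) = 6 + 2*(X + 1215) = 6 + 2*(1215 + X) = 6 + (2430 + 2*X) = 2436 + 2*X)
9084629/z(Y, -2765) = 9084629/(2436 + 2*(-8017/3990)) = 9084629/(2436 - 8017/1995) = 9084629/(4851803/1995) = 9084629*(1995/4851803) = 18123834855/4851803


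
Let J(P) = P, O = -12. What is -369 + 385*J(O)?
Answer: -4989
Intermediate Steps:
-369 + 385*J(O) = -369 + 385*(-12) = -369 - 4620 = -4989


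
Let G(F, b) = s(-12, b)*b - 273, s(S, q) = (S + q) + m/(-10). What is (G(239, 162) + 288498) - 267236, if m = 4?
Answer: 226121/5 ≈ 45224.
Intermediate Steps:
s(S, q) = -2/5 + S + q (s(S, q) = (S + q) + 4/(-10) = (S + q) + 4*(-1/10) = (S + q) - 2/5 = -2/5 + S + q)
G(F, b) = -273 + b*(-62/5 + b) (G(F, b) = (-2/5 - 12 + b)*b - 273 = (-62/5 + b)*b - 273 = b*(-62/5 + b) - 273 = -273 + b*(-62/5 + b))
(G(239, 162) + 288498) - 267236 = ((-273 + (1/5)*162*(-62 + 5*162)) + 288498) - 267236 = ((-273 + (1/5)*162*(-62 + 810)) + 288498) - 267236 = ((-273 + (1/5)*162*748) + 288498) - 267236 = ((-273 + 121176/5) + 288498) - 267236 = (119811/5 + 288498) - 267236 = 1562301/5 - 267236 = 226121/5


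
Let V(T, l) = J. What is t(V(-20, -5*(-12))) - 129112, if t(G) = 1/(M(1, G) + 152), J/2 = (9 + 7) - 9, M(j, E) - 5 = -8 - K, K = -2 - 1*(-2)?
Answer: -19237687/149 ≈ -1.2911e+5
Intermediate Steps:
K = 0 (K = -2 + 2 = 0)
M(j, E) = -3 (M(j, E) = 5 + (-8 - 1*0) = 5 + (-8 + 0) = 5 - 8 = -3)
J = 14 (J = 2*((9 + 7) - 9) = 2*(16 - 9) = 2*7 = 14)
V(T, l) = 14
t(G) = 1/149 (t(G) = 1/(-3 + 152) = 1/149)
t(V(-20, -5*(-12))) - 129112 = 1/149 - 129112 = -19237687/149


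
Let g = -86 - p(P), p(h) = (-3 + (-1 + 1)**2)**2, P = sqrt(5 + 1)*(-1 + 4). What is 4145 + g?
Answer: 4050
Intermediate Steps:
P = 3*sqrt(6) (P = sqrt(6)*3 = 3*sqrt(6) ≈ 7.3485)
p(h) = 9 (p(h) = (-3 + 0**2)**2 = (-3 + 0)**2 = (-3)**2 = 9)
g = -95 (g = -86 - 1*9 = -86 - 9 = -95)
4145 + g = 4145 - 95 = 4050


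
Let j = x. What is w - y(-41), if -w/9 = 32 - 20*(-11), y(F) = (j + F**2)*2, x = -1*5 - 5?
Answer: -5610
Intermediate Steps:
x = -10 (x = -5 - 5 = -10)
j = -10
y(F) = -20 + 2*F**2 (y(F) = (-10 + F**2)*2 = -20 + 2*F**2)
w = -2268 (w = -9*(32 - 20*(-11)) = -9*(32 + 220) = -9*252 = -2268)
w - y(-41) = -2268 - (-20 + 2*(-41)**2) = -2268 - (-20 + 2*1681) = -2268 - (-20 + 3362) = -2268 - 1*3342 = -2268 - 3342 = -5610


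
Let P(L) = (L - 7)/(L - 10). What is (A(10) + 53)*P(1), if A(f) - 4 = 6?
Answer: 42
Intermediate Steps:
P(L) = (-7 + L)/(-10 + L)
A(f) = 10 (A(f) = 4 + 6 = 10)
(A(10) + 53)*P(1) = (10 + 53)*((-7 + 1)/(-10 + 1)) = 63*(-6/(-9)) = 63*(-⅑*(-6)) = 63*(⅔) = 42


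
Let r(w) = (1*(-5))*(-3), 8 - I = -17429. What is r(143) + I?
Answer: 17452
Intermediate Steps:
I = 17437 (I = 8 - 1*(-17429) = 8 + 17429 = 17437)
r(w) = 15 (r(w) = -5*(-3) = 15)
r(143) + I = 15 + 17437 = 17452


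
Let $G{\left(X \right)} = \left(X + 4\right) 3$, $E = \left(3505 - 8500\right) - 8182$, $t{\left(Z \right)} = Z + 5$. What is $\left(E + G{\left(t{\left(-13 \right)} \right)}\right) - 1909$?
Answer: $-15098$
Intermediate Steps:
$t{\left(Z \right)} = 5 + Z$
$E = -13177$ ($E = -4995 - 8182 = -13177$)
$G{\left(X \right)} = 12 + 3 X$ ($G{\left(X \right)} = \left(4 + X\right) 3 = 12 + 3 X$)
$\left(E + G{\left(t{\left(-13 \right)} \right)}\right) - 1909 = \left(-13177 + \left(12 + 3 \left(5 - 13\right)\right)\right) - 1909 = \left(-13177 + \left(12 + 3 \left(-8\right)\right)\right) - 1909 = \left(-13177 + \left(12 - 24\right)\right) - 1909 = \left(-13177 - 12\right) - 1909 = -13189 - 1909 = -15098$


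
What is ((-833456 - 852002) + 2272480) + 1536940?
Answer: 2123962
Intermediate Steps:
((-833456 - 852002) + 2272480) + 1536940 = (-1685458 + 2272480) + 1536940 = 587022 + 1536940 = 2123962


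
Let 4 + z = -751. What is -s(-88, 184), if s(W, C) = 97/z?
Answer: 97/755 ≈ 0.12848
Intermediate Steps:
z = -755 (z = -4 - 751 = -755)
s(W, C) = -97/755 (s(W, C) = 97/(-755) = 97*(-1/755) = -97/755)
-s(-88, 184) = -1*(-97/755) = 97/755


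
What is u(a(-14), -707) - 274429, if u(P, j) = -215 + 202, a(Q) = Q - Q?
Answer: -274442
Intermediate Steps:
a(Q) = 0
u(P, j) = -13
u(a(-14), -707) - 274429 = -13 - 274429 = -274442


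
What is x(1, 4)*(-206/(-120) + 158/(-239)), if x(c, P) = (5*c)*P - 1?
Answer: 287603/14340 ≈ 20.056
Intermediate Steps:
x(c, P) = -1 + 5*P*c (x(c, P) = 5*P*c - 1 = -1 + 5*P*c)
x(1, 4)*(-206/(-120) + 158/(-239)) = (-1 + 5*4*1)*(-206/(-120) + 158/(-239)) = (-1 + 20)*(-206*(-1/120) + 158*(-1/239)) = 19*(103/60 - 158/239) = 19*(15137/14340) = 287603/14340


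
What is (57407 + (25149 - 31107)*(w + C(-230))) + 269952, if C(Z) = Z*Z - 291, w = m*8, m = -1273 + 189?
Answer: -261449287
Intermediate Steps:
m = -1084
w = -8672 (w = -1084*8 = -8672)
C(Z) = -291 + Z² (C(Z) = Z² - 291 = -291 + Z²)
(57407 + (25149 - 31107)*(w + C(-230))) + 269952 = (57407 + (25149 - 31107)*(-8672 + (-291 + (-230)²))) + 269952 = (57407 - 5958*(-8672 + (-291 + 52900))) + 269952 = (57407 - 5958*(-8672 + 52609)) + 269952 = (57407 - 5958*43937) + 269952 = (57407 - 261776646) + 269952 = -261719239 + 269952 = -261449287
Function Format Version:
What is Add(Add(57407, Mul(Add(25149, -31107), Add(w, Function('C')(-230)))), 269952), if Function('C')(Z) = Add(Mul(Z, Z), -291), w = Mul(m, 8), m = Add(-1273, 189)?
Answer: -261449287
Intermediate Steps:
m = -1084
w = -8672 (w = Mul(-1084, 8) = -8672)
Function('C')(Z) = Add(-291, Pow(Z, 2)) (Function('C')(Z) = Add(Pow(Z, 2), -291) = Add(-291, Pow(Z, 2)))
Add(Add(57407, Mul(Add(25149, -31107), Add(w, Function('C')(-230)))), 269952) = Add(Add(57407, Mul(Add(25149, -31107), Add(-8672, Add(-291, Pow(-230, 2))))), 269952) = Add(Add(57407, Mul(-5958, Add(-8672, Add(-291, 52900)))), 269952) = Add(Add(57407, Mul(-5958, Add(-8672, 52609))), 269952) = Add(Add(57407, Mul(-5958, 43937)), 269952) = Add(Add(57407, -261776646), 269952) = Add(-261719239, 269952) = -261449287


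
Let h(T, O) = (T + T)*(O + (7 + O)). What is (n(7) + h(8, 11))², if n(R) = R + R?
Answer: 228484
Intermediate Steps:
h(T, O) = 2*T*(7 + 2*O) (h(T, O) = (2*T)*(7 + 2*O) = 2*T*(7 + 2*O))
n(R) = 2*R
(n(7) + h(8, 11))² = (2*7 + 2*8*(7 + 2*11))² = (14 + 2*8*(7 + 22))² = (14 + 2*8*29)² = (14 + 464)² = 478² = 228484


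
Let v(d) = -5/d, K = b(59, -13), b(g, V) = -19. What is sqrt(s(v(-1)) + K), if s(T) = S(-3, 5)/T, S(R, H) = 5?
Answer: 3*I*sqrt(2) ≈ 4.2426*I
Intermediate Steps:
K = -19
s(T) = 5/T
sqrt(s(v(-1)) + K) = sqrt(5/((-5/(-1))) - 19) = sqrt(5/((-5*(-1))) - 19) = sqrt(5/5 - 19) = sqrt(5*(1/5) - 19) = sqrt(1 - 19) = sqrt(-18) = 3*I*sqrt(2)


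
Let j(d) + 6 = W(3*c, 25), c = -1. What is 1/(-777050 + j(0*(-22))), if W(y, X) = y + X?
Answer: -1/777034 ≈ -1.2869e-6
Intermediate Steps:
W(y, X) = X + y
j(d) = 16 (j(d) = -6 + (25 + 3*(-1)) = -6 + (25 - 3) = -6 + 22 = 16)
1/(-777050 + j(0*(-22))) = 1/(-777050 + 16) = 1/(-777034) = -1/777034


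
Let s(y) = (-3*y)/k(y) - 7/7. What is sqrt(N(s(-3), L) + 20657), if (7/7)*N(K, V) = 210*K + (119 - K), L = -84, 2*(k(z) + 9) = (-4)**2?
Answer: sqrt(18686) ≈ 136.70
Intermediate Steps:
k(z) = -1 (k(z) = -9 + (1/2)*(-4)**2 = -9 + (1/2)*16 = -9 + 8 = -1)
s(y) = -1 + 3*y (s(y) = -3*y/(-1) - 7/7 = -3*y*(-1) - 7*1/7 = 3*y - 1 = -1 + 3*y)
N(K, V) = 119 + 209*K (N(K, V) = 210*K + (119 - K) = 119 + 209*K)
sqrt(N(s(-3), L) + 20657) = sqrt((119 + 209*(-1 + 3*(-3))) + 20657) = sqrt((119 + 209*(-1 - 9)) + 20657) = sqrt((119 + 209*(-10)) + 20657) = sqrt((119 - 2090) + 20657) = sqrt(-1971 + 20657) = sqrt(18686)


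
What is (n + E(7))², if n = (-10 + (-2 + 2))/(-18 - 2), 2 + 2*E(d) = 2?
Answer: ¼ ≈ 0.25000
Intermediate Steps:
E(d) = 0 (E(d) = -1 + (½)*2 = -1 + 1 = 0)
n = ½ (n = (-10 + 0)/(-20) = -10*(-1/20) = ½ ≈ 0.50000)
(n + E(7))² = (½ + 0)² = (½)² = ¼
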